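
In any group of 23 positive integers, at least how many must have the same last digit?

3

The 23 positive integers fall into 10 possible last digits.
If each of the 10 possible last digits held at most 2, the total would be at most 10 × 2 = 20 < 23, a contradiction.
So at least one holds ⌈23/10⌉ = 3.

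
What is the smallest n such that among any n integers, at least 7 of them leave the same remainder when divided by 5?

31

There are 5 residue classes modulo 5 acting as pigeonholes.
With 5 × 6 = 30 integers we could place exactly 6 in each, with no class reaching 7.
One more forces some class to hold 7, so 30 + 1 = 31.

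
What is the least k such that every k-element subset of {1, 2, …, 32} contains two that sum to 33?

Partition {1, …, 32} into 16 pairs: {1,32}, {2,31}, …, {16,17}.
Choosing 16 integers — say the integers 1 through 16 — takes one from each pair and avoids the property.
Choosing 17 forces two into the same pair by pigeonhole, and those sum to 33. So 17.

17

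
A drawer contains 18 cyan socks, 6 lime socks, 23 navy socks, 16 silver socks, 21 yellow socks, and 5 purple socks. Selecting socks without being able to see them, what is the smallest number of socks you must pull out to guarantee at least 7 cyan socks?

78

The worst case draws every non-cyan sock first: 6 + 23 + 16 + 21 + 5 = 71.
The next 7 draws are then forced to be cyan, giving 71 + 7 = 78.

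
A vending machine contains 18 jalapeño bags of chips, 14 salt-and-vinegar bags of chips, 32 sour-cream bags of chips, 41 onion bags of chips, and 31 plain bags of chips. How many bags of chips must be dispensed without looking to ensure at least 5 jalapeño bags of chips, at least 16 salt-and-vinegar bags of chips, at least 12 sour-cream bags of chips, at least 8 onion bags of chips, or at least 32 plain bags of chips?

68

The worst case stops just short of every target: 4 jalapeño, all 14 salt-and-vinegar, 11 sour-cream, 7 onion, 31 plain — 4 + 14 + 11 + 7 + 31 = 67 bags of chips.
One more bag of chips must push some flavor to its target, so 67 + 1 = 68.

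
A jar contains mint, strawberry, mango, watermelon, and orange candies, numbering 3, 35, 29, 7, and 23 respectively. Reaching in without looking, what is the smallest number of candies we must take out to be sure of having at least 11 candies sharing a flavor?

41

In the worst case we take at most 10 of each flavor, but all 3 mint and all 7 watermelon (fewer than 10), giving 3 + 10 + 10 + 7 + 10 = 40.
One more candy then forces some flavor to 11, so 40 + 1 = 41.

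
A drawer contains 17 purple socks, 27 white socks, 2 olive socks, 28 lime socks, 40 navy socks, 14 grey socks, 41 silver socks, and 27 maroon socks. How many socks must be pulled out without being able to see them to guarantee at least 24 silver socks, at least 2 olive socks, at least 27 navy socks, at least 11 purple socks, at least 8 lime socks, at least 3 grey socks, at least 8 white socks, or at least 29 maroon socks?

104

The worst case stops just short of every target: 10 purple, 7 white, 1 olive, 7 lime, 26 navy, 2 grey, 23 silver, all 27 maroon — 10 + 7 + 1 + 7 + 26 + 2 + 23 + 27 = 103 socks.
One more sock must push some color to its target, so 103 + 1 = 104.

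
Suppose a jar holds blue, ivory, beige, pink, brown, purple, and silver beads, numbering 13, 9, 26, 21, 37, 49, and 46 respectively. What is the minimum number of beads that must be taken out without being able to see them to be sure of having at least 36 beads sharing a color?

Treat the 7 colors as pigeonholes.
In the worst case we take at most 35 of each color, but all 13 blue, all 9 ivory, all 26 beige, and all 21 pink (fewer than 35), giving 13 + 9 + 26 + 21 + 35 + 35 + 35 = 174.
One more bead then forces some color to 36, so 174 + 1 = 175.

175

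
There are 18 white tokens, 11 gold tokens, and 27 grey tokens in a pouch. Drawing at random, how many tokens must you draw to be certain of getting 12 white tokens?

50

To avoid white tokens as long as possible, exhaust the other 2 colors first.
The worst case draws every non-white token first: 11 + 27 = 38.
The next 12 draws are then forced to be white, giving 38 + 12 = 50.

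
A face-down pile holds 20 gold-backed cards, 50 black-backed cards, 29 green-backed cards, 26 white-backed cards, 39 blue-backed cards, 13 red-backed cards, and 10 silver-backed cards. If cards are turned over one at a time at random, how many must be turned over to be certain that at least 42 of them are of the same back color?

179

Treat the 7 back colors as pigeonholes.
In the worst case we take at most 41 of each back color, but all 20 gold-backed, all 29 green-backed, all 26 white-backed, all 39 blue-backed, all 13 red-backed, and all 10 silver-backed (fewer than 41), giving 20 + 41 + 29 + 26 + 39 + 13 + 10 = 178.
One more card then forces some back color to 42, so 178 + 1 = 179.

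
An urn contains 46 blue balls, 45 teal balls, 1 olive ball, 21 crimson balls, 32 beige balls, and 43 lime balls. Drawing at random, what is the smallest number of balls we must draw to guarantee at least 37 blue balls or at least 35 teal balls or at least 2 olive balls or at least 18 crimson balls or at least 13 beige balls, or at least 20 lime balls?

Each of the 6 colors has its own threshold; avoid all of them simultaneously.
The worst case stops just short of every target: 36 blue, 34 teal, 1 olive, 17 crimson, 12 beige, 19 lime — 36 + 34 + 1 + 17 + 12 + 19 = 119 balls.
One more ball must push some color to its target, so 119 + 1 = 120.

120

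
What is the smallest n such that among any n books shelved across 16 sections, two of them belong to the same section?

There are 16 sections acting as pigeonholes.
With 16 books we could place one in each, avoiding any repeat.
One more forces some class to hold 2, so 16 + 1 = 17.

17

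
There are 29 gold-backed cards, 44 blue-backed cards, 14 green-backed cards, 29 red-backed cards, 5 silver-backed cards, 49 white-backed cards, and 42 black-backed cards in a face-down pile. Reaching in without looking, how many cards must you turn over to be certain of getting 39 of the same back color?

192

Treat the 7 back colors as pigeonholes.
In the worst case we take at most 38 of each back color, but all 29 gold-backed, all 14 green-backed, all 29 red-backed, and all 5 silver-backed (fewer than 38), giving 29 + 38 + 14 + 29 + 5 + 38 + 38 = 191.
One more card then forces some back color to 39, so 191 + 1 = 192.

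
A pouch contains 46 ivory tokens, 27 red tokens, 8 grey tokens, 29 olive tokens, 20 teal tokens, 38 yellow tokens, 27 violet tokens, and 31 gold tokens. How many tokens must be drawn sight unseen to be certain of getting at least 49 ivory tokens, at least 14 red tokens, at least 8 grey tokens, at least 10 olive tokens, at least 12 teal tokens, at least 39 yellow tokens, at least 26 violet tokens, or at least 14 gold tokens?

163

Each of the 8 colors has its own threshold; avoid all of them simultaneously.
The worst case stops just short of every target: all 46 ivory, 13 red, 7 grey, 9 olive, 11 teal, 38 yellow, 25 violet, 13 gold — 46 + 13 + 7 + 9 + 11 + 38 + 25 + 13 = 162 tokens.
One more token must push some color to its target, so 162 + 1 = 163.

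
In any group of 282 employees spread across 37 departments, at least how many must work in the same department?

If each of the 37 departments held at most 7, the total would be at most 37 × 7 = 259 < 282, a contradiction.
So at least one holds ⌈282/37⌉ = 8.

8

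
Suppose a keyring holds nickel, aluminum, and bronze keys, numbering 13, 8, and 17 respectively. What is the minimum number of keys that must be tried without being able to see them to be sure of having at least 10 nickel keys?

To avoid nickel keys as long as possible, exhaust the other 2 types first.
The worst case draws every non-nickel key first: 8 + 17 = 25.
The next 10 draws are then forced to be nickel, giving 25 + 10 = 35.

35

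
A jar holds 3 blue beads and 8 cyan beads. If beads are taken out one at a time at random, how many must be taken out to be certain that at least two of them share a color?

The worst case takes 1 bead of each color without reaching 2 of any: 2 × 1 = 2.
The next bead must bring some color to 2, so 2 + 1 = 3.

3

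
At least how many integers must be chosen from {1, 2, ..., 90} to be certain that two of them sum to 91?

Partition {1, …, 90} into 45 pairs: {1,90}, {2,89}, …, {45,46}.
Choosing 45 integers — say the integers 1 through 45 — takes one from each pair and avoids the property.
Choosing 46 forces two into the same pair by pigeonhole, and those sum to 91. So 46.

46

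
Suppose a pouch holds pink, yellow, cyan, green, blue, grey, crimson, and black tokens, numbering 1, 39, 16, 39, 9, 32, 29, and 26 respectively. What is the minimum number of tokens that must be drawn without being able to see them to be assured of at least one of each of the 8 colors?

The hardest color to obtain is pink: we could draw every other token first — 191 − 1 = 190 tokens — without a single pink one.
The next draw must be pink, so 190 + 1 = 191.

191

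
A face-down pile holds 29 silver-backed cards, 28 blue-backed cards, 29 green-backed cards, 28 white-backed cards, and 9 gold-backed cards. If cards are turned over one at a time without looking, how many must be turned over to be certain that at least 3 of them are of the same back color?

The worst case takes 2 cards of each back color without reaching 3 of any: 5 × 2 = 10.
The next card must bring some back color to 3, so 10 + 1 = 11.

11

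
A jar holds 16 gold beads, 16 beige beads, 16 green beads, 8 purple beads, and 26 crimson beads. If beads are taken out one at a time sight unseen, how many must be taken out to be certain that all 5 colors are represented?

75

The hardest color to obtain is purple: we could draw every other bead first — 82 − 8 = 74 beads — without a single purple one.
The next draw must be purple, so 74 + 1 = 75.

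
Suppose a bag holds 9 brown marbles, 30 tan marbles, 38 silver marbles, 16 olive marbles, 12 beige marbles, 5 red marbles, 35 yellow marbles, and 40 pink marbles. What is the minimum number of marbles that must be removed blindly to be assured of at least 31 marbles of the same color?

In the worst case we take at most 30 of each color, but all 9 brown, all 16 olive, all 12 beige, and all 5 red (fewer than 30), giving 9 + 30 + 30 + 16 + 12 + 5 + 30 + 30 = 162.
One more marble then forces some color to 31, so 162 + 1 = 163.

163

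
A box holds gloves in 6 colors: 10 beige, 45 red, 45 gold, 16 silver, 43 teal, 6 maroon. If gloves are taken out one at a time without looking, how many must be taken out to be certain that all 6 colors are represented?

160

The hardest color to obtain is maroon: we could draw every other glove first — 165 − 6 = 159 gloves — without a single maroon one.
The next draw must be maroon, so 159 + 1 = 160.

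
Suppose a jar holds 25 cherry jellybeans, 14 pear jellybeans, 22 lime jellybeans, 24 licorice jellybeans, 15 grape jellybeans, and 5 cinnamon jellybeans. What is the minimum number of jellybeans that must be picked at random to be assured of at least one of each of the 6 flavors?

The hardest flavor to obtain is cinnamon: we could draw every other jellybean first — 105 − 5 = 100 jellybeans — without a single cinnamon one.
The next draw must be cinnamon, so 100 + 1 = 101.

101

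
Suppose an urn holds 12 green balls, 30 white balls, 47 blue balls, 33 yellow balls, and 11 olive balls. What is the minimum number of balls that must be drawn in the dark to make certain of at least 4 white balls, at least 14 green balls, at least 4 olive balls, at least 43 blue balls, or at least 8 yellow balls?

68

The worst case stops just short of every target: all 12 green, 3 white, 42 blue, 7 yellow, 3 olive — 12 + 3 + 42 + 7 + 3 = 67 balls.
One more ball must push some color to its target, so 67 + 1 = 68.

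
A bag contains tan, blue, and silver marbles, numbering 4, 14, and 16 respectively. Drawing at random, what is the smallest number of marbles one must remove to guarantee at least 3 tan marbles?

33

The worst case draws every non-tan marble first: 14 + 16 = 30.
The next 3 draws are then forced to be tan, giving 30 + 3 = 33.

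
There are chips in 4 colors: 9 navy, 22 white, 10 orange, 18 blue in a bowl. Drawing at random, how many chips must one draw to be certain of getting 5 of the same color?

17

Treat the 4 colors as pigeonholes.
The worst case takes 4 chips of each color without reaching 5 of any: 4 × 4 = 16.
The next chip must bring some color to 5, so 16 + 1 = 17.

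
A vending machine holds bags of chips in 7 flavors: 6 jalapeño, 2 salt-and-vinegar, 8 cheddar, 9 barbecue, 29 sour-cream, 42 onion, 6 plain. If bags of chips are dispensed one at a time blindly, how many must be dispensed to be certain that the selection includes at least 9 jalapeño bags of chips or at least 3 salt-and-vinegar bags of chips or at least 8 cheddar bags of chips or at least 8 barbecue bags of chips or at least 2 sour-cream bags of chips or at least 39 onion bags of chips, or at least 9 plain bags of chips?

68

The worst case stops just short of every target: all 6 jalapeño, 2 salt-and-vinegar, 7 cheddar, 7 barbecue, 1 sour-cream, 38 onion, all 6 plain — 6 + 2 + 7 + 7 + 1 + 38 + 6 = 67 bags of chips.
One more bag of chips must push some flavor to its target, so 67 + 1 = 68.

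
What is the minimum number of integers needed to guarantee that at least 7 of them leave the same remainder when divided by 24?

There are 24 residue classes modulo 24 acting as pigeonholes.
With 24 × 6 = 144 integers we could place exactly 6 in each, with no class reaching 7.
One more forces some class to hold 7, so 144 + 1 = 145.

145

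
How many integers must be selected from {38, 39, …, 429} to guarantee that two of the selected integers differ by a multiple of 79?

Group the integers by remainder mod 79; there are 79 residue classes, each nonempty in this range.
Choosing one from each class (79 integers) avoids any shared remainder.
One more choice must repeat a class, so two differ by a multiple of 79. Hence 79 + 1 = 80.

80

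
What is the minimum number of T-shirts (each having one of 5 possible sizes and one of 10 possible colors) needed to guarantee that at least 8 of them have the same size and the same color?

There are 5 × 10 = 50 (size, color) combinations acting as pigeonholes.
With 50 × 7 = 350 T-shirts we could place exactly 7 in each, with no (size, color) pair reaching 8.
One more forces some (size, color) pair to hold 8, so 350 + 1 = 351.

351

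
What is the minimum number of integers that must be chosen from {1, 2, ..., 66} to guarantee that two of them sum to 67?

34

Partition {1, …, 66} into 33 pairs: {1,66}, {2,65}, …, {33,34}.
Choosing 33 integers — say the integers 1 through 33 — takes one from each pair and avoids the property.
Choosing 34 forces two into the same pair by pigeonhole, and those sum to 67. So 34.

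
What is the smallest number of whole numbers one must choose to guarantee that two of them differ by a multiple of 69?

70

Two integers differ by a multiple of 69 exactly when they share a remainder mod 69.
There are 69 residue classes mod 69, so 69 integers can all lie in distinct classes.
One more integer must repeat a residue, giving a difference divisible by 69. So n = 69 + 1 = 70.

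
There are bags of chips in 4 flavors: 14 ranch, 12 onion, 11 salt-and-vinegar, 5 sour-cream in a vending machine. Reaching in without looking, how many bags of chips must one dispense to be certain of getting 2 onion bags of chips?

The worst case draws every non-onion bag of chips first: 14 + 11 + 5 = 30.
The next 2 draws are then forced to be onion, giving 30 + 2 = 32.

32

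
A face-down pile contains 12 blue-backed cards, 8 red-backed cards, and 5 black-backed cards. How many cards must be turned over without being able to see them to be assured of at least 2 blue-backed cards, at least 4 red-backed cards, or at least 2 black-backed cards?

Each of the 3 back colors has its own threshold; avoid all of them simultaneously.
The worst case stops just short of every target: 1 blue-backed, 3 red-backed, 1 black-backed — 1 + 3 + 1 = 5 cards.
One more card must push some back color to its target, so 5 + 1 = 6.

6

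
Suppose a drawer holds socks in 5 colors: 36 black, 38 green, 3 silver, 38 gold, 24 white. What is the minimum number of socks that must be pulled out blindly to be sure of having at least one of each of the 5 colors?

The hardest color to obtain is silver: we could draw every other sock first — 139 − 3 = 136 socks — without a single silver one.
The next draw must be silver, so 136 + 1 = 137.

137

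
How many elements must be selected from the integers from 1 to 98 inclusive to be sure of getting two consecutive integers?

50

Partition {1, …, 98} into 49 pairs: {1,2}, {3,4}, …, {97,98}.
Choosing 49 integers — say the 49 even numbers 2, 4, …, 98 — takes one from each pair and avoids the property.
Choosing 50 forces two into the same pair by pigeonhole, and those are consecutive. So 50.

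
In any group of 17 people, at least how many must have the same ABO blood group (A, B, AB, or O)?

The 17 people fall into 4 ABO blood groups.
If each of the 4 ABO blood groups held at most 4, the total would be at most 4 × 4 = 16 < 17, a contradiction.
So at least one holds ⌈17/4⌉ = 5.

5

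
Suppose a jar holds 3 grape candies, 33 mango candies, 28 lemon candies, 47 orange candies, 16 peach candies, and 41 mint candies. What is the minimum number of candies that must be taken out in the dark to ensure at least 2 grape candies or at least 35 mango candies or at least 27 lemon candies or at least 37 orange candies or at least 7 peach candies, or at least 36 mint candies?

The worst case stops just short of every target: 1 grape, all 33 mango, 26 lemon, 36 orange, 6 peach, 35 mint — 1 + 33 + 26 + 36 + 6 + 35 = 137 candies.
One more candy must push some flavor to its target, so 137 + 1 = 138.

138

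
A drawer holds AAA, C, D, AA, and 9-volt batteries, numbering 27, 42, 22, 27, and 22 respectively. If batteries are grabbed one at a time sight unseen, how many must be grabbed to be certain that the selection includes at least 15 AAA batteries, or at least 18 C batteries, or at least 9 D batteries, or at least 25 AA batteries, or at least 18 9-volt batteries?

The worst case stops just short of every target: 14 AAA, 17 C, 8 D, 24 AA, 17 9-volt — 14 + 17 + 8 + 24 + 17 = 80 batteries.
One more battery must push some type to its target, so 80 + 1 = 81.

81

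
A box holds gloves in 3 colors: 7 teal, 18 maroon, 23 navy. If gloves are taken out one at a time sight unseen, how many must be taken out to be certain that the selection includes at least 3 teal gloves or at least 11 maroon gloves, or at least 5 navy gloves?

The worst case stops just short of every target: 2 teal, 10 maroon, 4 navy — 2 + 10 + 4 = 16 gloves.
One more glove must push some color to its target, so 16 + 1 = 17.

17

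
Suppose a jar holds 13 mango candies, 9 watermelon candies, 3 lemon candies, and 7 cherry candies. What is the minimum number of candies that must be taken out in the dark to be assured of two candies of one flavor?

5

The worst case takes 1 candy of each flavor without reaching 2 of any: 4 × 1 = 4.
The next candy must bring some flavor to 2, so 4 + 1 = 5.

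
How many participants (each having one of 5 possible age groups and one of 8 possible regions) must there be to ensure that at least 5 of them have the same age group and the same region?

There are 5 × 8 = 40 (age group, region) combinations acting as pigeonholes.
With 40 × 4 = 160 participants we could place exactly 4 in each, with no (age group, region) pair reaching 5.
One more forces some (age group, region) pair to hold 5, so 160 + 1 = 161.

161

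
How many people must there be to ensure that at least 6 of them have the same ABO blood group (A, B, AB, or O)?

There are 4 ABO blood groups acting as pigeonholes.
With 4 × 5 = 20 people we could place exactly 5 in each, with no class reaching 6.
One more forces some class to hold 6, so 20 + 1 = 21.

21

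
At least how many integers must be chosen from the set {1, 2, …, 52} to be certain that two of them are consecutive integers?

Partition {1, …, 52} into 26 pairs: {1,2}, {3,4}, …, {51,52}.
Choosing 26 integers — say the 26 even numbers 2, 4, …, 52 — takes one from each pair and avoids the property.
Choosing 27 forces two into the same pair by pigeonhole, and those are consecutive. So 27.

27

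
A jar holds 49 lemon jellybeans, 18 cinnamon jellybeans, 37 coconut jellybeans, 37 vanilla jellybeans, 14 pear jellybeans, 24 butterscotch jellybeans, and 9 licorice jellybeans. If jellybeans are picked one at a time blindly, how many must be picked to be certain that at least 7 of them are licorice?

186

The worst case draws every non-licorice jellybean first: 49 + 18 + 37 + 37 + 14 + 24 = 179.
The next 7 draws are then forced to be licorice, giving 179 + 7 = 186.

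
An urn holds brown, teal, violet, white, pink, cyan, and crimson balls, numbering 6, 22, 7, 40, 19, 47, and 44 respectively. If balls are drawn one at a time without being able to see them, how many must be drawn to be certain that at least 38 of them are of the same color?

Treat the 7 colors as pigeonholes.
In the worst case we take at most 37 of each color, but all 6 brown, all 22 teal, all 7 violet, and all 19 pink (fewer than 37), giving 6 + 22 + 7 + 37 + 19 + 37 + 37 = 165.
One more ball then forces some color to 38, so 165 + 1 = 166.

166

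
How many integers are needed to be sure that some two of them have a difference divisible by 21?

Use the pigeonhole principle on residue classes: two integers differ by a multiple of 21 exactly when they share a remainder mod 21.
There are 21 residue classes mod 21, so 21 integers can all lie in distinct classes.
One more integer must repeat a residue, giving a difference divisible by 21. So n = 21 + 1 = 22.

22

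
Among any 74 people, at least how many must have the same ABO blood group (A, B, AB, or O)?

There are 4 ABO blood groups, which serve as the pigeonholes.
If each of the 4 ABO blood groups held at most 18, the total would be at most 4 × 18 = 72 < 74, a contradiction.
So at least one holds ⌈74/4⌉ = 19.

19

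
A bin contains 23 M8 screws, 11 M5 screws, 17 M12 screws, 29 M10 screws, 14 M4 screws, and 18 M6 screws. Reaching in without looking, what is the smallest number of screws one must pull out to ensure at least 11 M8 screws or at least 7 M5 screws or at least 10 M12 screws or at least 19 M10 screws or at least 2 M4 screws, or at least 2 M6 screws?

The worst case stops just short of every target: 10 M8, 6 M5, 9 M12, 18 M10, 1 M4, 1 M6 — 10 + 6 + 9 + 18 + 1 + 1 = 45 screws.
One more screw must push some size to its target, so 45 + 1 = 46.

46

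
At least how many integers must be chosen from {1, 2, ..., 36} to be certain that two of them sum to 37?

Partition {1, …, 36} into 18 pairs: {1,36}, {2,35}, …, {18,19}.
Choosing 18 integers — say the integers 1 through 18 — takes one from each pair and avoids the property.
Choosing 19 forces two into the same pair by pigeonhole, and those sum to 37. So 19.

19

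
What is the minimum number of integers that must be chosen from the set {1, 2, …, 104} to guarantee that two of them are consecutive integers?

53

Partition {1, …, 104} into 52 pairs: {1,2}, {3,4}, …, {103,104}.
Choosing 52 integers — say the 52 even numbers 2, 4, …, 104 — takes one from each pair and avoids the property.
Choosing 53 forces two into the same pair by pigeonhole, and those are consecutive. So 53.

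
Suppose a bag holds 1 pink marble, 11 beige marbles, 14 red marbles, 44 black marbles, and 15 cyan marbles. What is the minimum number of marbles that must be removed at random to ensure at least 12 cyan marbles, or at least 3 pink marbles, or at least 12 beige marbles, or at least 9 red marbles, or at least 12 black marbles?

43

The worst case stops just short of every target: all 1 pink, 11 beige, 8 red, 11 black, 11 cyan — 1 + 11 + 8 + 11 + 11 = 42 marbles.
One more marble must push some color to its target, so 42 + 1 = 43.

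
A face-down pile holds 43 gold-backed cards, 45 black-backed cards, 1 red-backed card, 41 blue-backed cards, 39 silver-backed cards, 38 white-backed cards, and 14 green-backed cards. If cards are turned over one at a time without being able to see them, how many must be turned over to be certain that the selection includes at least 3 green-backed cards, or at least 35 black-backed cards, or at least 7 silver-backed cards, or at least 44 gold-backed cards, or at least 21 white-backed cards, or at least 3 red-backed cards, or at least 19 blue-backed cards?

The worst case stops just short of every target: 43 gold-backed, 34 black-backed, all 1 red-backed, 18 blue-backed, 6 silver-backed, 20 white-backed, 2 green-backed — 43 + 34 + 1 + 18 + 6 + 20 + 2 = 124 cards.
One more card must push some back color to its target, so 124 + 1 = 125.

125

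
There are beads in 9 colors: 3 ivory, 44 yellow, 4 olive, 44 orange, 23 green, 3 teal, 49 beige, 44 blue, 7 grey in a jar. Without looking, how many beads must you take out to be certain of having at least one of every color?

219

The hardest color to obtain is ivory: we could draw every other bead first — 221 − 3 = 218 beads — without a single ivory one.
The next draw must be ivory, so 218 + 1 = 219.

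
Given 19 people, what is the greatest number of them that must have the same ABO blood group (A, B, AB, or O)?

5

There are 4 ABO blood groups, which serve as the pigeonholes.
If each of the 4 ABO blood groups held at most 4, the total would be at most 4 × 4 = 16 < 19, a contradiction.
So at least one holds ⌈19/4⌉ = 5.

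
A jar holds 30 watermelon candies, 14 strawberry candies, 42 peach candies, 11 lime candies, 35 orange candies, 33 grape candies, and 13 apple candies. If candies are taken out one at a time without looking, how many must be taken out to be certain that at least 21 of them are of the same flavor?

In the worst case we take at most 20 of each flavor, but all 14 strawberry, all 11 lime, and all 13 apple (fewer than 20), giving 20 + 14 + 20 + 11 + 20 + 20 + 13 = 118.
One more candy then forces some flavor to 21, so 118 + 1 = 119.

119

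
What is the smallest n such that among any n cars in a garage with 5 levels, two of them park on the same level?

6

There are 5 levels acting as pigeonholes.
With 5 cars we could place one in each, avoiding any repeat.
One more forces some class to hold 2, so 5 + 1 = 6.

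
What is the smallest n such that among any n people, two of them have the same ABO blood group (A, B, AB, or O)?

5

There are 4 ABO blood groups acting as pigeonholes.
With 4 people we could place one in each, avoiding any repeat.
One more forces some class to hold 2, so 4 + 1 = 5.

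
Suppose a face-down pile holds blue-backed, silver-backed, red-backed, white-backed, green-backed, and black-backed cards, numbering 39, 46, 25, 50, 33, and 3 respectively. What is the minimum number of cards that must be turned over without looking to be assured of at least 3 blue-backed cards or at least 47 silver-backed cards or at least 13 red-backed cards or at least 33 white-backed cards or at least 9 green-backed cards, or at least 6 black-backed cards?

104

The worst case stops just short of every target: 2 blue-backed, 46 silver-backed, 12 red-backed, 32 white-backed, 8 green-backed, all 3 black-backed — 2 + 46 + 12 + 32 + 8 + 3 = 103 cards.
One more card must push some back color to its target, so 103 + 1 = 104.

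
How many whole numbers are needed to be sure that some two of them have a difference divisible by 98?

Use the pigeonhole principle on residue classes: two integers differ by a multiple of 98 exactly when they share a remainder mod 98.
There are 98 residue classes mod 98, so 98 integers can all lie in distinct classes.
One more integer must repeat a residue, giving a difference divisible by 98. So n = 98 + 1 = 99.

99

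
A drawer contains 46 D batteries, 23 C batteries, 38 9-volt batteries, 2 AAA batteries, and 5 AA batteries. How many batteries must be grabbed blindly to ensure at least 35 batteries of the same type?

99

In the worst case we take at most 34 of each type, but all 23 C, all 2 AAA, and all 5 AA (fewer than 34), giving 34 + 23 + 34 + 2 + 5 = 98.
One more battery then forces some type to 35, so 98 + 1 = 99.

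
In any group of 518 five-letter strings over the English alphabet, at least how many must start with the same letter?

20

The 518 five-letter strings over the English alphabet fall into 26 possible first letters.
If each of the 26 possible first letters held at most 19, the total would be at most 26 × 19 = 494 < 518, a contradiction.
So at least one holds ⌈518/26⌉ = 20.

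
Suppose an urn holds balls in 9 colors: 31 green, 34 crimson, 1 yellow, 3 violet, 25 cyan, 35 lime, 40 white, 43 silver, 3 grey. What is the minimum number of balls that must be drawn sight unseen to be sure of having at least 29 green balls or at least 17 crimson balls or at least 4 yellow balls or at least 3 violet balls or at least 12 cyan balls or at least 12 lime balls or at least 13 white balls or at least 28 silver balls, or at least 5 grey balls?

112

The worst case stops just short of every target: 28 green, 16 crimson, all 1 yellow, 2 violet, 11 cyan, 11 lime, 12 white, 27 silver, all 3 grey — 28 + 16 + 1 + 2 + 11 + 11 + 12 + 27 + 3 = 111 balls.
One more ball must push some color to its target, so 111 + 1 = 112.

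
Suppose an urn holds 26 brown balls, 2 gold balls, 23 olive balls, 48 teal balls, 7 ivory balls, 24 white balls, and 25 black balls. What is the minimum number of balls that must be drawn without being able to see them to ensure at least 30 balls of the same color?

Treat the 7 colors as pigeonholes.
In the worst case we take at most 29 of each color, but all 26 brown, all 2 gold, all 23 olive, all 7 ivory, all 24 white, and all 25 black (fewer than 29), giving 26 + 2 + 23 + 29 + 7 + 24 + 25 = 136.
One more ball then forces some color to 30, so 136 + 1 = 137.

137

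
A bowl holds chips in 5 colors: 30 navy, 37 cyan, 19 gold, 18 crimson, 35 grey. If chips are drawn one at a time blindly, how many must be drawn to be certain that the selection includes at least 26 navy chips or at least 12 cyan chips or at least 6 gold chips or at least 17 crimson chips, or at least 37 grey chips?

Each of the 5 colors has its own threshold; avoid all of them simultaneously.
The worst case stops just short of every target: 25 navy, 11 cyan, 5 gold, 16 crimson, all 35 grey — 25 + 11 + 5 + 16 + 35 = 92 chips.
One more chip must push some color to its target, so 92 + 1 = 93.

93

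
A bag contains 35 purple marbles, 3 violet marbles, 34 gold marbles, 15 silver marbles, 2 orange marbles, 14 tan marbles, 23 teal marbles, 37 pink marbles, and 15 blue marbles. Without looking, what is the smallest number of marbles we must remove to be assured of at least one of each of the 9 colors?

177

The hardest color to obtain is orange: we could draw every other marble first — 178 − 2 = 176 marbles — without a single orange one.
The next draw must be orange, so 176 + 1 = 177.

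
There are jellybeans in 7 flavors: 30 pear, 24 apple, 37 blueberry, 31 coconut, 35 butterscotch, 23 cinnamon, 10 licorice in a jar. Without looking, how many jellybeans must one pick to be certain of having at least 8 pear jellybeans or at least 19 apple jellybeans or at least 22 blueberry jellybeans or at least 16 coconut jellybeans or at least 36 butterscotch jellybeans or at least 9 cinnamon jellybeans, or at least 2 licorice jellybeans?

106

The worst case stops just short of every target: 7 pear, 18 apple, 21 blueberry, 15 coconut, 35 butterscotch, 8 cinnamon, 1 licorice — 7 + 18 + 21 + 15 + 35 + 8 + 1 = 105 jellybeans.
One more jellybean must push some flavor to its target, so 105 + 1 = 106.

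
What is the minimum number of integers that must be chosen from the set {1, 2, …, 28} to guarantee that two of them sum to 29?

15

Partition {1, …, 28} into 14 pairs: {1,28}, {2,27}, …, {14,15}.
Choosing 14 integers — say the integers 1 through 14 — takes one from each pair and avoids the property.
Choosing 15 forces two into the same pair by pigeonhole, and those sum to 29. So 15.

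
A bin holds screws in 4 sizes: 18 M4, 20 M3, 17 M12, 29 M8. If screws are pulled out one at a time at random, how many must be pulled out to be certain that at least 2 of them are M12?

69

The worst case draws every non-M12 screw first: 18 + 20 + 29 = 67.
The next 2 draws are then forced to be M12, giving 67 + 2 = 69.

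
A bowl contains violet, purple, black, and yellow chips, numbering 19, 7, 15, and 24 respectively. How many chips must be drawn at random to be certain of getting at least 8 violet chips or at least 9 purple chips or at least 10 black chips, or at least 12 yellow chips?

35

The worst case stops just short of every target: 7 violet, all 7 purple, 9 black, 11 yellow — 7 + 7 + 9 + 11 = 34 chips.
One more chip must push some color to its target, so 34 + 1 = 35.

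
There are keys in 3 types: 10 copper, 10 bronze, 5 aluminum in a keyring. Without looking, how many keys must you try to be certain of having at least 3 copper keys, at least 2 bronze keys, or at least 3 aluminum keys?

6

The worst case stops just short of every target: 2 copper, 1 bronze, 2 aluminum — 2 + 1 + 2 = 5 keys.
One more key must push some type to its target, so 5 + 1 = 6.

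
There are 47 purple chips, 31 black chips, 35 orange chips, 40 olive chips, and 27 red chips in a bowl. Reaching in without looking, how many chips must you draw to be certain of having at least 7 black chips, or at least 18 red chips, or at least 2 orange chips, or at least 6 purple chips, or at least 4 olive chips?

Each of the 5 colors has its own threshold; avoid all of them simultaneously.
The worst case stops just short of every target: 5 purple, 6 black, 1 orange, 3 olive, 17 red — 5 + 6 + 1 + 3 + 17 = 32 chips.
One more chip must push some color to its target, so 32 + 1 = 33.

33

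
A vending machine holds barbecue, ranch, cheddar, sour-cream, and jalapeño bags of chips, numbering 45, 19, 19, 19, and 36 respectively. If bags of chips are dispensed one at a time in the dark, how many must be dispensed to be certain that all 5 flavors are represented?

120

The hardest flavor to obtain is ranch: we could draw every other bag of chips first — 138 − 19 = 119 bags of chips — without a single ranch one.
The next draw must be ranch, so 119 + 1 = 120.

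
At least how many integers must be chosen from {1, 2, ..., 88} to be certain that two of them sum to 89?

Partition {1, …, 88} into 44 pairs: {1,88}, {2,87}, …, {44,45}.
Choosing 44 integers — say the integers 1 through 44 — takes one from each pair and avoids the property.
Choosing 45 forces two into the same pair by pigeonhole, and those sum to 89. So 45.

45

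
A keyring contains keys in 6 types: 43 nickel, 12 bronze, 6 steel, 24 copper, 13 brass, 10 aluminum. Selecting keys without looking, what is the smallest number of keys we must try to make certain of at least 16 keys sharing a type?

72

In the worst case we take at most 15 of each type, but all 12 bronze, all 6 steel, all 13 brass, and all 10 aluminum (fewer than 15), giving 15 + 12 + 6 + 15 + 13 + 10 = 71.
One more key then forces some type to 16, so 71 + 1 = 72.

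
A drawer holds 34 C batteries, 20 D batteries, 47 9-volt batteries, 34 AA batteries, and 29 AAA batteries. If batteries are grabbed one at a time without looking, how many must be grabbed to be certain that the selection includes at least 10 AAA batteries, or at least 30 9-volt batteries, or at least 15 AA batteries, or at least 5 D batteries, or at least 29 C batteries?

Each of the 5 types has its own threshold; avoid all of them simultaneously.
The worst case stops just short of every target: 28 C, 4 D, 29 9-volt, 14 AA, 9 AAA — 28 + 4 + 29 + 14 + 9 = 84 batteries.
One more battery must push some type to its target, so 84 + 1 = 85.

85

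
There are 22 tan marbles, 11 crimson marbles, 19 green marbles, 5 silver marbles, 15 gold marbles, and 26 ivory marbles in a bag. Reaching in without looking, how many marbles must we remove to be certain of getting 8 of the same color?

In the worst case we take at most 7 of each color, but all 5 silver (fewer than 7), giving 7 + 7 + 7 + 5 + 7 + 7 = 40.
One more marble then forces some color to 8, so 40 + 1 = 41.

41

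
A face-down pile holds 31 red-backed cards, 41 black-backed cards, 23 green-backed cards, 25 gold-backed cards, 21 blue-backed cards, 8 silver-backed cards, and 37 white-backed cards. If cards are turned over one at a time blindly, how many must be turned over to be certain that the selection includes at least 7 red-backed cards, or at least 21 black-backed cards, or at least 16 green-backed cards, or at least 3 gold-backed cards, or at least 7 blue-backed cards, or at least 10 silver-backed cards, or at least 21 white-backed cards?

78

The worst case stops just short of every target: 6 red-backed, 20 black-backed, 15 green-backed, 2 gold-backed, 6 blue-backed, all 8 silver-backed, 20 white-backed — 6 + 20 + 15 + 2 + 6 + 8 + 20 = 77 cards.
One more card must push some back color to its target, so 77 + 1 = 78.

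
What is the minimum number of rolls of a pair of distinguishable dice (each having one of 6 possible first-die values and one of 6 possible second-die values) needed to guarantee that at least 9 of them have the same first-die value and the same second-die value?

There are 6 × 6 = 36 (first-die value, second-die value) combinations acting as pigeonholes.
With 36 × 8 = 288 rolls of a pair of distinguishable dice we could place exactly 8 in each, with no (first-die value, second-die value) pair reaching 9.
One more forces some (first-die value, second-die value) pair to hold 9, so 288 + 1 = 289.

289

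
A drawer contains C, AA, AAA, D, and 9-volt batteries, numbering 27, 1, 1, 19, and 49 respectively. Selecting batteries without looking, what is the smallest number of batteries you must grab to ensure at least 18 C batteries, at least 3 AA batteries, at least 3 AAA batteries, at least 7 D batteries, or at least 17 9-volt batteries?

The worst case stops just short of every target: 17 C, all 1 AA, all 1 AAA, 6 D, 16 9-volt — 17 + 1 + 1 + 6 + 16 = 41 batteries.
One more battery must push some type to its target, so 41 + 1 = 42.

42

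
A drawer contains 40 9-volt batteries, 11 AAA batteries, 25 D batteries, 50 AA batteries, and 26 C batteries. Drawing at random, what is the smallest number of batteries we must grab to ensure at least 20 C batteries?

146

To avoid C batteries as long as possible, exhaust the other 4 types first.
The worst case draws every non-C battery first: 40 + 11 + 25 + 50 = 126.
The next 20 draws are then forced to be C, giving 126 + 20 = 146.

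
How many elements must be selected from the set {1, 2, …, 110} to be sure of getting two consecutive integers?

Partition {1, …, 110} into 55 pairs: {1,2}, {3,4}, …, {109,110}.
Choosing 55 integers — say the 55 even numbers 2, 4, …, 110 — takes one from each pair and avoids the property.
Choosing 56 forces two into the same pair by pigeonhole, and those are consecutive. So 56.

56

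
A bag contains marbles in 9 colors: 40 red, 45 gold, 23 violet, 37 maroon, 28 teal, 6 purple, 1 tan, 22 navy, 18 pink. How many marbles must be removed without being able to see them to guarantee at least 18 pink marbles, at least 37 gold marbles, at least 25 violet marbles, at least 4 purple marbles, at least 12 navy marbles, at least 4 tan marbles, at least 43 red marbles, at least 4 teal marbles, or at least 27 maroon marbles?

161

The worst case stops just short of every target: all 40 red, 36 gold, all 23 violet, 26 maroon, 3 teal, 3 purple, all 1 tan, 11 navy, 17 pink — 40 + 36 + 23 + 26 + 3 + 3 + 1 + 11 + 17 = 160 marbles.
One more marble must push some color to its target, so 160 + 1 = 161.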